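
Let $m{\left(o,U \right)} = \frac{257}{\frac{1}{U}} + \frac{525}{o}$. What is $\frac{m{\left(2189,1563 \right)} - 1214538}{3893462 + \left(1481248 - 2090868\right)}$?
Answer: $- \frac{296553593}{1198055023} \approx -0.24753$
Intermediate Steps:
$m{\left(o,U \right)} = 257 U + \frac{525}{o}$
$\frac{m{\left(2189,1563 \right)} - 1214538}{3893462 + \left(1481248 - 2090868\right)} = \frac{\left(257 \cdot 1563 + \frac{525}{2189}\right) - 1214538}{3893462 + \left(1481248 - 2090868\right)} = \frac{\left(401691 + 525 \cdot \frac{1}{2189}\right) - 1214538}{3893462 + \left(1481248 - 2090868\right)} = \frac{\left(401691 + \frac{525}{2189}\right) - 1214538}{3893462 - 609620} = \frac{\frac{879302124}{2189} - 1214538}{3283842} = \left(- \frac{1779321558}{2189}\right) \frac{1}{3283842} = - \frac{296553593}{1198055023}$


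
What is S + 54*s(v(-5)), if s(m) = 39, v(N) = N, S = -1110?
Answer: 996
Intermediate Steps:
S + 54*s(v(-5)) = -1110 + 54*39 = -1110 + 2106 = 996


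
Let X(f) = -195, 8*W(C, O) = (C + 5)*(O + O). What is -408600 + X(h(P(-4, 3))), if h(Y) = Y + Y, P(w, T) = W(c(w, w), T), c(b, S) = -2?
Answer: -408795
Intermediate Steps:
W(C, O) = O*(5 + C)/4 (W(C, O) = ((C + 5)*(O + O))/8 = ((5 + C)*(2*O))/8 = (2*O*(5 + C))/8 = O*(5 + C)/4)
P(w, T) = 3*T/4 (P(w, T) = T*(5 - 2)/4 = (¼)*T*3 = 3*T/4)
h(Y) = 2*Y
-408600 + X(h(P(-4, 3))) = -408600 - 195 = -408795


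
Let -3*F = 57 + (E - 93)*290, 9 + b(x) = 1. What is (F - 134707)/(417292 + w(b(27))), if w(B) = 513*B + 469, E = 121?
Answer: -412298/1240971 ≈ -0.33224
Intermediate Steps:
b(x) = -8 (b(x) = -9 + 1 = -8)
w(B) = 469 + 513*B
F = -8177/3 (F = -(57 + (121 - 93)*290)/3 = -(57 + 28*290)/3 = -(57 + 8120)/3 = -⅓*8177 = -8177/3 ≈ -2725.7)
(F - 134707)/(417292 + w(b(27))) = (-8177/3 - 134707)/(417292 + (469 + 513*(-8))) = -412298/(3*(417292 + (469 - 4104))) = -412298/(3*(417292 - 3635)) = -412298/3/413657 = -412298/3*1/413657 = -412298/1240971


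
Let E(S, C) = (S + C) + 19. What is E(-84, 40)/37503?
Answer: -25/37503 ≈ -0.00066661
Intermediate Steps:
E(S, C) = 19 + C + S (E(S, C) = (C + S) + 19 = 19 + C + S)
E(-84, 40)/37503 = (19 + 40 - 84)/37503 = -25*1/37503 = -25/37503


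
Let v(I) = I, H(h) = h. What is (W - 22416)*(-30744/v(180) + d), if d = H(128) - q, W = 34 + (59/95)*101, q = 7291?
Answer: 77750417439/475 ≈ 1.6369e+8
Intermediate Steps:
W = 9189/95 (W = 34 + (59*(1/95))*101 = 34 + (59/95)*101 = 34 + 5959/95 = 9189/95 ≈ 96.726)
d = -7163 (d = 128 - 1*7291 = 128 - 7291 = -7163)
(W - 22416)*(-30744/v(180) + d) = (9189/95 - 22416)*(-30744/180 - 7163) = -2120331*(-30744*1/180 - 7163)/95 = -2120331*(-854/5 - 7163)/95 = -2120331/95*(-36669/5) = 77750417439/475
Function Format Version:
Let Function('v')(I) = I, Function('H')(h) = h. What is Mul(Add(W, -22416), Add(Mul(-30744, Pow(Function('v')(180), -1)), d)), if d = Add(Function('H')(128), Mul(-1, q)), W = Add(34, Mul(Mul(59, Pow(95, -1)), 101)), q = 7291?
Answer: Rational(77750417439, 475) ≈ 1.6369e+8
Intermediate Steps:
W = Rational(9189, 95) (W = Add(34, Mul(Mul(59, Rational(1, 95)), 101)) = Add(34, Mul(Rational(59, 95), 101)) = Add(34, Rational(5959, 95)) = Rational(9189, 95) ≈ 96.726)
d = -7163 (d = Add(128, Mul(-1, 7291)) = Add(128, -7291) = -7163)
Mul(Add(W, -22416), Add(Mul(-30744, Pow(Function('v')(180), -1)), d)) = Mul(Add(Rational(9189, 95), -22416), Add(Mul(-30744, Pow(180, -1)), -7163)) = Mul(Rational(-2120331, 95), Add(Mul(-30744, Rational(1, 180)), -7163)) = Mul(Rational(-2120331, 95), Add(Rational(-854, 5), -7163)) = Mul(Rational(-2120331, 95), Rational(-36669, 5)) = Rational(77750417439, 475)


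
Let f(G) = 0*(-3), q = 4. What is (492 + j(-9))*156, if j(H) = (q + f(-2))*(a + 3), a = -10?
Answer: 72384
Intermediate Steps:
f(G) = 0
j(H) = -28 (j(H) = (4 + 0)*(-10 + 3) = 4*(-7) = -28)
(492 + j(-9))*156 = (492 - 28)*156 = 464*156 = 72384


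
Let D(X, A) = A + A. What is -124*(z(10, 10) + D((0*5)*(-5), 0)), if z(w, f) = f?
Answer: -1240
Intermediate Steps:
D(X, A) = 2*A
-124*(z(10, 10) + D((0*5)*(-5), 0)) = -124*(10 + 2*0) = -124*(10 + 0) = -124*10 = -1240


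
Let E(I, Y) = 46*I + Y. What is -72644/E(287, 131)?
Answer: -72644/13333 ≈ -5.4484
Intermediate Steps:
E(I, Y) = Y + 46*I
-72644/E(287, 131) = -72644/(131 + 46*287) = -72644/(131 + 13202) = -72644/13333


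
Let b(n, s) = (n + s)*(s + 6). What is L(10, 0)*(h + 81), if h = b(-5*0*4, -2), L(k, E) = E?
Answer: 0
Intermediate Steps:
b(n, s) = (6 + s)*(n + s) (b(n, s) = (n + s)*(6 + s) = (6 + s)*(n + s))
h = -8 (h = (-2)² + 6*(-5*0*4) + 6*(-2) + (-5*0*4)*(-2) = 4 + 6*(0*4) - 12 + (0*4)*(-2) = 4 + 6*0 - 12 + 0*(-2) = 4 + 0 - 12 + 0 = -8)
L(10, 0)*(h + 81) = 0*(-8 + 81) = 0*73 = 0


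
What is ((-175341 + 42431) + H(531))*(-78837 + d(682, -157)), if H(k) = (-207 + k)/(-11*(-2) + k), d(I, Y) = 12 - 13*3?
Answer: 5796417722784/553 ≈ 1.0482e+10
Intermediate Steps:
d(I, Y) = -27 (d(I, Y) = 12 - 39 = -27)
H(k) = (-207 + k)/(22 + k)
((-175341 + 42431) + H(531))*(-78837 + d(682, -157)) = ((-175341 + 42431) + (-207 + 531)/(22 + 531))*(-78837 - 27) = (-132910 + 324/553)*(-78864) = -73498906/553*(-78864) = 5796417722784/553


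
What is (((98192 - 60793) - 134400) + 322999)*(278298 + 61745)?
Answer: 76849037914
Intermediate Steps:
(((98192 - 60793) - 134400) + 322999)*(278298 + 61745) = ((37399 - 134400) + 322999)*340043 = (-97001 + 322999)*340043 = 225998*340043 = 76849037914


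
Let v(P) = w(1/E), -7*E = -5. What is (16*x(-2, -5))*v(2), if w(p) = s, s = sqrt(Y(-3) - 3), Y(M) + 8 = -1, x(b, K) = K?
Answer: -160*I*sqrt(3) ≈ -277.13*I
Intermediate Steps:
E = 5/7 (E = -1/7*(-5) = 5/7 ≈ 0.71429)
Y(M) = -9 (Y(M) = -8 - 1 = -9)
s = 2*I*sqrt(3) (s = sqrt(-9 - 3) = sqrt(-12) = 2*I*sqrt(3) ≈ 3.4641*I)
w(p) = 2*I*sqrt(3)
v(P) = 2*I*sqrt(3)
(16*x(-2, -5))*v(2) = (16*(-5))*(2*I*sqrt(3)) = -160*I*sqrt(3)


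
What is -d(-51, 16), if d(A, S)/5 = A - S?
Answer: 335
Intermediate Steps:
d(A, S) = -5*S + 5*A (d(A, S) = 5*(A - S) = -5*S + 5*A)
-d(-51, 16) = -(-5*16 + 5*(-51)) = -(-80 - 255) = -1*(-335) = 335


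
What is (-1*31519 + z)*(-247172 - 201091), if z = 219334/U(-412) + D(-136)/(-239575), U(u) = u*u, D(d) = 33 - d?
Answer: 287272108413969430509/20333209400 ≈ 1.4128e+10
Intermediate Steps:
U(u) = u²
z = 26259128157/20333209400 (z = 219334/((-412)²) + (33 - 1*(-136))/(-239575) = 219334/169744 + (33 + 136)*(-1/239575) = 219334*(1/169744) + 169*(-1/239575) = 109667/84872 - 169/239575 = 26259128157/20333209400 ≈ 1.2914)
(-1*31519 + z)*(-247172 - 201091) = (-1*31519 + 26259128157/20333209400)*(-247172 - 201091) = (-31519 + 26259128157/20333209400)*(-448263) = -640856167950443/20333209400*(-448263) = 287272108413969430509/20333209400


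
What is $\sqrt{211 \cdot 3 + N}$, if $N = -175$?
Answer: $\sqrt{458} \approx 21.401$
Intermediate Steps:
$\sqrt{211 \cdot 3 + N} = \sqrt{211 \cdot 3 - 175} = \sqrt{633 - 175} = \sqrt{458}$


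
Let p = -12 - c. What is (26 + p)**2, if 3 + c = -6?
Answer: 529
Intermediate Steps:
c = -9 (c = -3 - 6 = -9)
p = -3 (p = -12 - 1*(-9) = -12 + 9 = -3)
(26 + p)**2 = (26 - 3)**2 = 23**2 = 529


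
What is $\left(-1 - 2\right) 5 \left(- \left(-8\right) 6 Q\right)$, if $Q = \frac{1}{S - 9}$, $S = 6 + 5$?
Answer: $-360$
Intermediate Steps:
$S = 11$
$Q = \frac{1}{2}$ ($Q = \frac{1}{11 - 9} = \frac{1}{2} \approx 0.5$)
$\left(-1 - 2\right) 5 \left(- \left(-8\right) 6 Q\right) = \left(-1 - 2\right) 5 \left(- \frac{\left(-8\right) 6}{2}\right) = \left(-3\right) 5 \left(- \frac{-48}{2}\right) = - 15 \left(\left(-1\right) \left(-24\right)\right) = \left(-15\right) 24 = -360$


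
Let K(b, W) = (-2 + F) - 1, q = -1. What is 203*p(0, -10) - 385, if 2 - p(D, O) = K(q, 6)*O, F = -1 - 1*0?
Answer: -8099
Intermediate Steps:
F = -1 (F = -1 + 0 = -1)
K(b, W) = -4 (K(b, W) = (-2 - 1) - 1 = -3 - 1 = -4)
p(D, O) = 2 + 4*O (p(D, O) = 2 - (-4)*O = 2 + 4*O)
203*p(0, -10) - 385 = 203*(2 + 4*(-10)) - 385 = 203*(2 - 40) - 385 = 203*(-38) - 385 = -7714 - 385 = -8099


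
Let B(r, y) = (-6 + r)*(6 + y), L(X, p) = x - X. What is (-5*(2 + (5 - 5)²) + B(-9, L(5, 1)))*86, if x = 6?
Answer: -9890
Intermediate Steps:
L(X, p) = 6 - X
(-5*(2 + (5 - 5)²) + B(-9, L(5, 1)))*86 = (-5*(2 + (5 - 5)²) + (-36 - 6*(6 - 1*5) + 6*(-9) - 9*(6 - 1*5)))*86 = (-5*(2 + 0²) + (-36 - 6*(6 - 5) - 54 - 9*(6 - 5)))*86 = (-5*(2 + 0) + (-36 - 6*1 - 54 - 9*1))*86 = (-5*2 + (-36 - 6 - 54 - 9))*86 = (-10 - 105)*86 = -115*86 = -9890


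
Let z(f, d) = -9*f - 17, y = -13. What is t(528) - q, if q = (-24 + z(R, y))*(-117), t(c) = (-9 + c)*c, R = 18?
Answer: 250281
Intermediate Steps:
t(c) = c*(-9 + c)
z(f, d) = -17 - 9*f
q = 23751 (q = (-24 + (-17 - 9*18))*(-117) = (-24 + (-17 - 162))*(-117) = (-24 - 179)*(-117) = -203*(-117) = 23751)
t(528) - q = 528*(-9 + 528) - 1*23751 = 528*519 - 23751 = 274032 - 23751 = 250281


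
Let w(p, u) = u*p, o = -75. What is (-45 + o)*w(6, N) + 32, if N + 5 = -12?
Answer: 12272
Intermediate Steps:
N = -17 (N = -5 - 12 = -17)
w(p, u) = p*u
(-45 + o)*w(6, N) + 32 = (-45 - 75)*(6*(-17)) + 32 = -120*(-102) + 32 = 12240 + 32 = 12272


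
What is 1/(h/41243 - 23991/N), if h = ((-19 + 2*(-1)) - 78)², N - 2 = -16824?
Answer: 693789746/1154333235 ≈ 0.60103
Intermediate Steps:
N = -16822 (N = 2 - 16824 = -16822)
h = 9801 (h = ((-19 - 2) - 78)² = (-21 - 78)² = (-99)² = 9801)
1/(h/41243 - 23991/N) = 1/(9801/41243 - 23991/(-16822)) = 1/(9801*(1/41243) - 23991*(-1/16822)) = 1/(9801/41243 + 23991/16822) = 1/(1154333235/693789746) = 693789746/1154333235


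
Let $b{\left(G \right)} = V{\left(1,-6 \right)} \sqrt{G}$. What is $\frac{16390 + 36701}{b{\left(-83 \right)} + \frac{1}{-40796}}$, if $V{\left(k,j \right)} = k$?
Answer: $- \frac{721966812}{46046010043} - \frac{29453358062352 i \sqrt{83}}{46046010043} \approx -0.015679 - 5827.5 i$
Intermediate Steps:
$b{\left(G \right)} = \sqrt{G}$ ($b{\left(G \right)} = 1 \sqrt{G} = \sqrt{G}$)
$\frac{16390 + 36701}{b{\left(-83 \right)} + \frac{1}{-40796}} = \frac{16390 + 36701}{\sqrt{-83} + \frac{1}{-40796}} = \frac{53091}{i \sqrt{83} - \frac{1}{40796}} = \frac{53091}{- \frac{1}{40796} + i \sqrt{83}}$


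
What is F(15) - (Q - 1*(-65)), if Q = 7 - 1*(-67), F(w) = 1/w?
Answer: -2084/15 ≈ -138.93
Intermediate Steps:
Q = 74 (Q = 7 + 67 = 74)
F(15) - (Q - 1*(-65)) = 1/15 - (74 - 1*(-65)) = 1/15 - (74 + 65) = 1/15 - 1*139 = 1/15 - 139 = -2084/15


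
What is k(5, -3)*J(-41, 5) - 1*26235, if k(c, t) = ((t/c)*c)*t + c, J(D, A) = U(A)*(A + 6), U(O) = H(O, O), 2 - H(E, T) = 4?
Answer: -26543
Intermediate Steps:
H(E, T) = -2 (H(E, T) = 2 - 1*4 = 2 - 4 = -2)
U(O) = -2
J(D, A) = -12 - 2*A (J(D, A) = -2*(A + 6) = -2*(6 + A) = -12 - 2*A)
k(c, t) = c + t² (k(c, t) = t*t + c = t² + c = c + t²)
k(5, -3)*J(-41, 5) - 1*26235 = (5 + (-3)²)*(-12 - 2*5) - 1*26235 = (5 + 9)*(-12 - 10) - 26235 = 14*(-22) - 26235 = -308 - 26235 = -26543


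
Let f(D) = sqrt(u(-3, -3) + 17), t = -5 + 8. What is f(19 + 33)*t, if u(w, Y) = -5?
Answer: 6*sqrt(3) ≈ 10.392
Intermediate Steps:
t = 3
f(D) = 2*sqrt(3) (f(D) = sqrt(-5 + 17) = sqrt(12) = 2*sqrt(3))
f(19 + 33)*t = (2*sqrt(3))*3 = 6*sqrt(3)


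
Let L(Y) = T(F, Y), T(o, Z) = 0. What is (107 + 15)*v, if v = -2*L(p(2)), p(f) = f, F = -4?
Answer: 0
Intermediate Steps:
L(Y) = 0
v = 0 (v = -2*0 = 0)
(107 + 15)*v = (107 + 15)*0 = 122*0 = 0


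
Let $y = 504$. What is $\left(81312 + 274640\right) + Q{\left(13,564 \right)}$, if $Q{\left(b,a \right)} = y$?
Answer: $356456$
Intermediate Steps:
$Q{\left(b,a \right)} = 504$
$\left(81312 + 274640\right) + Q{\left(13,564 \right)} = \left(81312 + 274640\right) + 504 = 355952 + 504 = 356456$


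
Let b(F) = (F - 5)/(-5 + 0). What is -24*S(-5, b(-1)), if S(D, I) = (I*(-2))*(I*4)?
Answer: 6912/25 ≈ 276.48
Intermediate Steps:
b(F) = 1 - F/5 (b(F) = (-5 + F)/(-5) = (-5 + F)*(-⅕) = 1 - F/5)
S(D, I) = -8*I² (S(D, I) = (-2*I)*(4*I) = -8*I²)
-24*S(-5, b(-1)) = -(-192)*(1 - ⅕*(-1))² = -(-192)*(1 + ⅕)² = -(-192)*(6/5)² = -(-192)*36/25 = -24*(-288/25) = 6912/25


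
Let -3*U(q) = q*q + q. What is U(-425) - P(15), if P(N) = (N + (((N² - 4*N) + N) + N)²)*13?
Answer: -1663760/3 ≈ -5.5459e+5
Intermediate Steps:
U(q) = -q/3 - q²/3 (U(q) = -(q*q + q)/3 = -(q² + q)/3 = -(q + q²)/3 = -q/3 - q²/3)
P(N) = 13*N + 13*(N² - 2*N)² (P(N) = (N + ((N² - 3*N) + N)²)*13 = (N + (N² - 2*N)²)*13 = 13*N + 13*(N² - 2*N)²)
U(-425) - P(15) = -⅓*(-425)*(1 - 425) - 13*15*(1 + 15*(-2 + 15)²) = -⅓*(-425)*(-424) - 13*15*(1 + 15*13²) = -180200/3 - 13*15*(1 + 15*169) = -180200/3 - 13*15*(1 + 2535) = -180200/3 - 13*15*2536 = -180200/3 - 1*494520 = -180200/3 - 494520 = -1663760/3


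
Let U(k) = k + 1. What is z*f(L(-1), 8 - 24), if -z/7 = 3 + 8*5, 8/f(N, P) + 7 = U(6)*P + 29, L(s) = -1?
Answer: 1204/45 ≈ 26.756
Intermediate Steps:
U(k) = 1 + k
f(N, P) = 8/(22 + 7*P) (f(N, P) = 8/(-7 + ((1 + 6)*P + 29)) = 8/(-7 + (7*P + 29)) = 8/(-7 + (29 + 7*P)) = 8/(22 + 7*P))
z = -301 (z = -7*(3 + 8*5) = -7*(3 + 40) = -7*43 = -301)
z*f(L(-1), 8 - 24) = -2408/(22 + 7*(8 - 24)) = -2408/(22 + 7*(-16)) = -2408/(22 - 112) = -2408/(-90) = -2408*(-1)/90 = -301*(-4/45) = 1204/45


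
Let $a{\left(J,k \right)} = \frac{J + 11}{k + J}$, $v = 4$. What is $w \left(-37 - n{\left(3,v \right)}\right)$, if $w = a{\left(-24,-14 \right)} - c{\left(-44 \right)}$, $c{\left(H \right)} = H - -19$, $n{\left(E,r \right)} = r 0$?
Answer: $- \frac{35631}{38} \approx -937.66$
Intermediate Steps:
$n{\left(E,r \right)} = 0$
$a{\left(J,k \right)} = \frac{11 + J}{J + k}$
$c{\left(H \right)} = 19 + H$ ($c{\left(H \right)} = H + 19 = 19 + H$)
$w = \frac{963}{38}$ ($w = \frac{11 - 24}{-24 - 14} - \left(19 - 44\right) = \frac{1}{-38} \left(-13\right) - -25 = \left(- \frac{1}{38}\right) \left(-13\right) + 25 = \frac{13}{38} + 25 = \frac{963}{38} \approx 25.342$)
$w \left(-37 - n{\left(3,v \right)}\right) = \frac{963 \left(-37 - 0\right)}{38} = \frac{963 \left(-37 + 0\right)}{38} = \frac{963}{38} \left(-37\right) = - \frac{35631}{38}$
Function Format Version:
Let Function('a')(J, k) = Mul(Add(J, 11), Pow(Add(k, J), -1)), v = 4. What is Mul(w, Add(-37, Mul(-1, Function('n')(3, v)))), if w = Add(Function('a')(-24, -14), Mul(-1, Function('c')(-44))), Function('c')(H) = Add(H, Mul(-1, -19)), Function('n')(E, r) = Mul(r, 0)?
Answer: Rational(-35631, 38) ≈ -937.66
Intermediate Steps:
Function('n')(E, r) = 0
Function('a')(J, k) = Mul(Pow(Add(J, k), -1), Add(11, J)) (Function('a')(J, k) = Mul(Add(11, J), Pow(Add(J, k), -1)) = Mul(Pow(Add(J, k), -1), Add(11, J)))
Function('c')(H) = Add(19, H) (Function('c')(H) = Add(H, 19) = Add(19, H))
w = Rational(963, 38) (w = Add(Mul(Pow(Add(-24, -14), -1), Add(11, -24)), Mul(-1, Add(19, -44))) = Add(Mul(Pow(-38, -1), -13), Mul(-1, -25)) = Add(Mul(Rational(-1, 38), -13), 25) = Add(Rational(13, 38), 25) = Rational(963, 38) ≈ 25.342)
Mul(w, Add(-37, Mul(-1, Function('n')(3, v)))) = Mul(Rational(963, 38), Add(-37, Mul(-1, 0))) = Mul(Rational(963, 38), Add(-37, 0)) = Mul(Rational(963, 38), -37) = Rational(-35631, 38)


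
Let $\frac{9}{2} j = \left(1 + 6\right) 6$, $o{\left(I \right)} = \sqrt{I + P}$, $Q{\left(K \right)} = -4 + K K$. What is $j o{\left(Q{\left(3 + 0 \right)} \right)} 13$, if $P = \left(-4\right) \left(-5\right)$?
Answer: $\frac{1820}{3} \approx 606.67$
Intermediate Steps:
$P = 20$
$Q{\left(K \right)} = -4 + K^{2}$
$o{\left(I \right)} = \sqrt{20 + I}$ ($o{\left(I \right)} = \sqrt{I + 20} = \sqrt{20 + I}$)
$j = \frac{28}{3}$ ($j = \frac{2 \left(1 + 6\right) 6}{9} = \frac{2 \cdot 7 \cdot 6}{9} = \frac{2}{9} \cdot 42 = \frac{28}{3} \approx 9.3333$)
$j o{\left(Q{\left(3 + 0 \right)} \right)} 13 = \frac{28 \sqrt{20 - \left(4 - \left(3 + 0\right)^{2}\right)}}{3} \cdot 13 = \frac{28 \sqrt{20 - \left(4 - 3^{2}\right)}}{3} \cdot 13 = \frac{28 \sqrt{20 + \left(-4 + 9\right)}}{3} \cdot 13 = \frac{28 \sqrt{20 + 5}}{3} \cdot 13 = \frac{28 \sqrt{25}}{3} \cdot 13 = \frac{28}{3} \cdot 5 \cdot 13 = \frac{140}{3} \cdot 13 = \frac{1820}{3}$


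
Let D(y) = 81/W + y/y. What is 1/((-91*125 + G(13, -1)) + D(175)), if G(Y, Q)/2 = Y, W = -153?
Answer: -17/192925 ≈ -8.8117e-5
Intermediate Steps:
G(Y, Q) = 2*Y
D(y) = 8/17 (D(y) = 81/(-153) + y/y = 81*(-1/153) + 1 = -9/17 + 1 = 8/17)
1/((-91*125 + G(13, -1)) + D(175)) = 1/((-91*125 + 2*13) + 8/17) = 1/((-11375 + 26) + 8/17) = 1/(-11349 + 8/17) = 1/(-192925/17) = -17/192925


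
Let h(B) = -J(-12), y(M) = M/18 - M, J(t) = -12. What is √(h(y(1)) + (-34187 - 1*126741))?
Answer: 14*I*√821 ≈ 401.14*I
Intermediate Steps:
y(M) = -17*M/18 (y(M) = M*(1/18) - M = M/18 - M = -17*M/18)
h(B) = 12 (h(B) = -1*(-12) = 12)
√(h(y(1)) + (-34187 - 1*126741)) = √(12 + (-34187 - 1*126741)) = √(12 + (-34187 - 126741)) = √(12 - 160928) = √(-160916) = 14*I*√821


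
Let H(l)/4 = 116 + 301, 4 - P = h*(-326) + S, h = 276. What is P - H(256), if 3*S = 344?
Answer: 264592/3 ≈ 88197.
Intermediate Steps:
S = 344/3 (S = (⅓)*344 = 344/3 ≈ 114.67)
P = 269596/3 (P = 4 - (276*(-326) + 344/3) = 4 - (-89976 + 344/3) = 4 - 1*(-269584/3) = 4 + 269584/3 = 269596/3 ≈ 89865.)
H(l) = 1668 (H(l) = 4*(116 + 301) = 4*417 = 1668)
P - H(256) = 269596/3 - 1*1668 = 269596/3 - 1668 = 264592/3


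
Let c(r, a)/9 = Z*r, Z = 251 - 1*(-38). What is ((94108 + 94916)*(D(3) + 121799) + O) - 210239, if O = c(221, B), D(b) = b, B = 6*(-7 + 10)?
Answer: 23023865830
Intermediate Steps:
Z = 289 (Z = 251 + 38 = 289)
B = 18 (B = 6*3 = 18)
c(r, a) = 2601*r (c(r, a) = 9*(289*r) = 2601*r)
O = 574821 (O = 2601*221 = 574821)
((94108 + 94916)*(D(3) + 121799) + O) - 210239 = ((94108 + 94916)*(3 + 121799) + 574821) - 210239 = (189024*121802 + 574821) - 210239 = (23023501248 + 574821) - 210239 = 23024076069 - 210239 = 23023865830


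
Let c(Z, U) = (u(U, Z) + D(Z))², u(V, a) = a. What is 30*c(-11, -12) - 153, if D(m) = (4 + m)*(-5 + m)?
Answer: 305877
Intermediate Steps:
D(m) = (-5 + m)*(4 + m)
c(Z, U) = (-20 + Z²)² (c(Z, U) = (Z + (-20 + Z² - Z))² = (-20 + Z²)²)
30*c(-11, -12) - 153 = 30*(-20 + (-11)²)² - 153 = 30*(-20 + 121)² - 153 = 30*101² - 153 = 30*10201 - 153 = 306030 - 153 = 305877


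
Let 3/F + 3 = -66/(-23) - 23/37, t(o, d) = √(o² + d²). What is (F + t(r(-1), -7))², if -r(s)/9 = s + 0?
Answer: 59765809/409600 - 2553*√130/320 ≈ 54.948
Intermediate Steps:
r(s) = -9*s (r(s) = -9*(s + 0) = -9*s)
t(o, d) = √(d² + o²)
F = -2553/640 (F = 3/(-3 + (-66/(-23) - 23/37)) = 3/(-3 + (-66*(-1/23) - 23*1/37)) = 3/(-3 + (66/23 - 23/37)) = 3/(-3 + 1913/851) = 3/(-640/851) = 3*(-851/640) = -2553/640 ≈ -3.9891)
(F + t(r(-1), -7))² = (-2553/640 + √((-7)² + (-9*(-1))²))² = (-2553/640 + √(49 + 9²))² = (-2553/640 + √(49 + 81))² = (-2553/640 + √130)²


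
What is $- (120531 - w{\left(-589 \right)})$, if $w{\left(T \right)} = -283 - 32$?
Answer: $-120846$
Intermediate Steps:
$w{\left(T \right)} = -315$
$- (120531 - w{\left(-589 \right)}) = - (120531 - -315) = - (120531 + 315) = \left(-1\right) 120846 = -120846$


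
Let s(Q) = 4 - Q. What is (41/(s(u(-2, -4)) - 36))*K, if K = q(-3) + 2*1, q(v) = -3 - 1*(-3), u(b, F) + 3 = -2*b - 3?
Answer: -41/15 ≈ -2.7333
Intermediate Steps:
u(b, F) = -6 - 2*b (u(b, F) = -3 + (-2*b - 3) = -3 + (-3 - 2*b) = -6 - 2*b)
q(v) = 0 (q(v) = -3 + 3 = 0)
K = 2 (K = 0 + 2*1 = 0 + 2 = 2)
(41/(s(u(-2, -4)) - 36))*K = (41/((4 - (-6 - 2*(-2))) - 36))*2 = (41/((4 - (-6 + 4)) - 36))*2 = (41/((4 - 1*(-2)) - 36))*2 = (41/((4 + 2) - 36))*2 = (41/(6 - 36))*2 = (41/(-30))*2 = -1/30*41*2 = -41/30*2 = -41/15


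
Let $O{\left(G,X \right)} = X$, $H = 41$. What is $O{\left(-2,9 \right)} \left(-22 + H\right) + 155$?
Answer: $326$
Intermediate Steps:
$O{\left(-2,9 \right)} \left(-22 + H\right) + 155 = 9 \left(-22 + 41\right) + 155 = 9 \cdot 19 + 155 = 171 + 155 = 326$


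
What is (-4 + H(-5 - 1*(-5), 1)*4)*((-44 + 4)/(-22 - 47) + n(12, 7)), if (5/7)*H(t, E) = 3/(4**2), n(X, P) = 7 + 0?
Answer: -30857/1380 ≈ -22.360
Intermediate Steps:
n(X, P) = 7
H(t, E) = 21/80 (H(t, E) = 7*(3/(4**2))/5 = 7*(3/16)/5 = 7*(3*(1/16))/5 = (7/5)*(3/16) = 21/80)
(-4 + H(-5 - 1*(-5), 1)*4)*((-44 + 4)/(-22 - 47) + n(12, 7)) = (-4 + (21/80)*4)*((-44 + 4)/(-22 - 47) + 7) = (-4 + 21/20)*(-40/(-69) + 7) = -59*(-40*(-1/69) + 7)/20 = -59*(40/69 + 7)/20 = -59/20*523/69 = -30857/1380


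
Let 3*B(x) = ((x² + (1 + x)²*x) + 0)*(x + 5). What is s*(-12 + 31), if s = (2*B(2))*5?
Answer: 29260/3 ≈ 9753.3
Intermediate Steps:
B(x) = (5 + x)*(x² + x*(1 + x)²)/3 (B(x) = (((x² + (1 + x)²*x) + 0)*(x + 5))/3 = (((x² + x*(1 + x)²) + 0)*(5 + x))/3 = ((x² + x*(1 + x)²)*(5 + x))/3 = ((5 + x)*(x² + x*(1 + x)²))/3 = (5 + x)*(x² + x*(1 + x)²)/3)
s = 1540/3 (s = (2*((⅓)*2*(5 + 2³ + 8*2² + 16*2)))*5 = (2*((⅓)*2*(5 + 8 + 8*4 + 32)))*5 = (2*((⅓)*2*(5 + 8 + 32 + 32)))*5 = (2*((⅓)*2*77))*5 = (2*(154/3))*5 = (308/3)*5 = 1540/3 ≈ 513.33)
s*(-12 + 31) = 1540*(-12 + 31)/3 = (1540/3)*19 = 29260/3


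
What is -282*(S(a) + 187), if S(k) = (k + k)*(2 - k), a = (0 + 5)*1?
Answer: -44274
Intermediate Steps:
a = 5 (a = 5*1 = 5)
S(k) = 2*k*(2 - k) (S(k) = (2*k)*(2 - k) = 2*k*(2 - k))
-282*(S(a) + 187) = -282*(2*5*(2 - 1*5) + 187) = -282*(2*5*(2 - 5) + 187) = -282*(2*5*(-3) + 187) = -282*(-30 + 187) = -282*157 = -44274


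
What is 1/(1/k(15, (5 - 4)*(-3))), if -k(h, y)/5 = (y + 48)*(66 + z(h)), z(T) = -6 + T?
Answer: -16875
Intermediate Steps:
k(h, y) = -5*(48 + y)*(60 + h) (k(h, y) = -5*(y + 48)*(66 + (-6 + h)) = -5*(48 + y)*(60 + h))
1/(1/k(15, (5 - 4)*(-3))) = 1/(1/(-14400 - 300*(5 - 4)*(-3) - 240*15 - 5*15*(5 - 4)*(-3))) = 1/(1/(-14400 - 300*(-3) - 3600 - 5*15*1*(-3))) = 1/(1/(-14400 - 300*(-3) - 3600 - 5*15*(-3))) = 1/(1/(-14400 + 900 - 3600 + 225)) = 1/(1/(-16875)) = 1/(-1/16875) = -16875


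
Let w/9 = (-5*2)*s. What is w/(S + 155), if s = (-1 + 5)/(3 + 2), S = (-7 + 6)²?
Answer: -6/13 ≈ -0.46154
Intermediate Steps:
S = 1 (S = (-1)² = 1)
s = ⅘ (s = 4/5 = 4*(⅕) = ⅘ ≈ 0.80000)
w = -72 (w = 9*(-5*2*(⅘)) = 9*(-10*⅘) = 9*(-8) = -72)
w/(S + 155) = -72/(1 + 155) = -72/156 = (1/156)*(-72) = -6/13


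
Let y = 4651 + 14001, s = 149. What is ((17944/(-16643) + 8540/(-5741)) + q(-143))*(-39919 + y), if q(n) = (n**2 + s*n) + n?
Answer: 119956085891937/5620439 ≈ 2.1343e+7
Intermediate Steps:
q(n) = n**2 + 150*n (q(n) = (n**2 + 149*n) + n = n**2 + 150*n)
y = 18652
((17944/(-16643) + 8540/(-5741)) + q(-143))*(-39919 + y) = ((17944/(-16643) + 8540/(-5741)) - 143*(150 - 143))*(-39919 + 18652) = ((17944*(-1/16643) + 8540*(-1/5741)) - 143*7)*(-21267) = ((-17944/16643 - 8540/5741) - 1001)*(-21267) = (-245147724/95547463 - 1001)*(-21267) = -95888158187/95547463*(-21267) = 119956085891937/5620439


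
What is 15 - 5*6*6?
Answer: -165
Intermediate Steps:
15 - 5*6*6 = 15 - 30*6 = 15 - 180 = -165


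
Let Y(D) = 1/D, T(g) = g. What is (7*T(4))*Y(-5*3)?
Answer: -28/15 ≈ -1.8667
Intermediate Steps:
Y(D) = 1/D
(7*T(4))*Y(-5*3) = (7*4)/((-5*3)) = 28/(-15) = 28*(-1/15) = -28/15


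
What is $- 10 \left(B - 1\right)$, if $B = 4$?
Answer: $-30$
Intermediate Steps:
$- 10 \left(B - 1\right) = - 10 \left(4 - 1\right) = \left(-10\right) 3 = -30$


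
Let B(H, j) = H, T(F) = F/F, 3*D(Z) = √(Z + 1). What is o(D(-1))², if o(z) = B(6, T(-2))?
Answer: 36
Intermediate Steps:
D(Z) = √(1 + Z)/3 (D(Z) = √(Z + 1)/3 = √(1 + Z)/3)
T(F) = 1
o(z) = 6
o(D(-1))² = 6² = 36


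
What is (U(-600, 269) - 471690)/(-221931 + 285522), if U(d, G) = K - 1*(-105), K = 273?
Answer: -157104/21197 ≈ -7.4116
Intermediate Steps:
U(d, G) = 378 (U(d, G) = 273 - 1*(-105) = 273 + 105 = 378)
(U(-600, 269) - 471690)/(-221931 + 285522) = (378 - 471690)/(-221931 + 285522) = -471312/63591 = -471312*1/63591 = -157104/21197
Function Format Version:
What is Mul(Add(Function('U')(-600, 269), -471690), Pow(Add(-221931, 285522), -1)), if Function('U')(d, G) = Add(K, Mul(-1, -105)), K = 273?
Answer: Rational(-157104, 21197) ≈ -7.4116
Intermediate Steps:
Function('U')(d, G) = 378 (Function('U')(d, G) = Add(273, Mul(-1, -105)) = Add(273, 105) = 378)
Mul(Add(Function('U')(-600, 269), -471690), Pow(Add(-221931, 285522), -1)) = Mul(Add(378, -471690), Pow(Add(-221931, 285522), -1)) = Mul(-471312, Pow(63591, -1)) = Mul(-471312, Rational(1, 63591)) = Rational(-157104, 21197)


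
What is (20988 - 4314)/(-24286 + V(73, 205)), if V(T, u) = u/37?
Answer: -205646/299459 ≈ -0.68672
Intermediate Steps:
V(T, u) = u/37 (V(T, u) = u*(1/37) = u/37)
(20988 - 4314)/(-24286 + V(73, 205)) = (20988 - 4314)/(-24286 + (1/37)*205) = 16674/(-24286 + 205/37) = 16674/(-898377/37) = 16674*(-37/898377) = -205646/299459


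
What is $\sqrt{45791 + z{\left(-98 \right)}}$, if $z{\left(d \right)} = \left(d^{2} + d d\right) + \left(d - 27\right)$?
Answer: $\sqrt{64874} \approx 254.7$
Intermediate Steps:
$z{\left(d \right)} = -27 + d + 2 d^{2}$ ($z{\left(d \right)} = \left(d^{2} + d^{2}\right) + \left(d - 27\right) = 2 d^{2} + \left(-27 + d\right) = -27 + d + 2 d^{2}$)
$\sqrt{45791 + z{\left(-98 \right)}} = \sqrt{45791 - \left(125 - 19208\right)} = \sqrt{45791 - -19083} = \sqrt{45791 + 19083} = \sqrt{64874}$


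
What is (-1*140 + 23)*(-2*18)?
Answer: 4212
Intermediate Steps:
(-1*140 + 23)*(-2*18) = (-140 + 23)*(-36) = -117*(-36) = 4212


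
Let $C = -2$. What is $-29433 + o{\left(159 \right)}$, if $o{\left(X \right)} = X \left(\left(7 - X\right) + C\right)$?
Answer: $-53919$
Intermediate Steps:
$o{\left(X \right)} = X \left(5 - X\right)$ ($o{\left(X \right)} = X \left(\left(7 - X\right) - 2\right) = X \left(5 - X\right)$)
$-29433 + o{\left(159 \right)} = -29433 + 159 \left(5 - 159\right) = -29433 + 159 \left(-154\right) = -29433 - 24486 = -53919$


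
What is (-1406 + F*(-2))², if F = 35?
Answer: 2178576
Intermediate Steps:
(-1406 + F*(-2))² = (-1406 + 35*(-2))² = (-1406 - 70)² = (-1476)² = 2178576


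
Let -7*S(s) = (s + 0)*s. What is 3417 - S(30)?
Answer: 24819/7 ≈ 3545.6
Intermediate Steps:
S(s) = -s**2/7 (S(s) = -(s + 0)*s/7 = -s*s/7 = -s**2/7)
3417 - S(30) = 3417 - (-1)*30**2/7 = 3417 - (-1)*900/7 = 3417 - 1*(-900/7) = 3417 + 900/7 = 24819/7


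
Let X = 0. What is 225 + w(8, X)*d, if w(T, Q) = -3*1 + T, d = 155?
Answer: 1000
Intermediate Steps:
w(T, Q) = -3 + T
225 + w(8, X)*d = 225 + (-3 + 8)*155 = 225 + 5*155 = 225 + 775 = 1000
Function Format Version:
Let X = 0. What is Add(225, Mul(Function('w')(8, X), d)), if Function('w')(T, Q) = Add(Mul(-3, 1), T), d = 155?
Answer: 1000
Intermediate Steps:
Function('w')(T, Q) = Add(-3, T)
Add(225, Mul(Function('w')(8, X), d)) = Add(225, Mul(Add(-3, 8), 155)) = Add(225, Mul(5, 155)) = Add(225, 775) = 1000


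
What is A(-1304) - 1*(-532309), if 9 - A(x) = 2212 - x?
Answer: 528802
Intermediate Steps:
A(x) = -2203 + x (A(x) = 9 - (2212 - x) = 9 + (-2212 + x) = -2203 + x)
A(-1304) - 1*(-532309) = (-2203 - 1304) - 1*(-532309) = -3507 + 532309 = 528802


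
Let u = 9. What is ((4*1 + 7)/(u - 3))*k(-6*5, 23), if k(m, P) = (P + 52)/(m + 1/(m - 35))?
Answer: -17875/3902 ≈ -4.5810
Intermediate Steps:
k(m, P) = (52 + P)/(m + 1/(-35 + m))
((4*1 + 7)/(u - 3))*k(-6*5, 23) = ((4*1 + 7)/(9 - 3))*((-1820 - 35*23 + 52*(-6*5) + 23*(-6*5))/(1 + (-6*5)**2 - (-210)*5)) = ((4 + 7)/6)*((-1820 - 805 + 52*(-30) + 23*(-30))/(1 + (-30)**2 - 35*(-30))) = (11*(1/6))*((-1820 - 805 - 1560 - 690)/(1 + 900 + 1050)) = 11*(-4875/1951)/6 = 11*((1/1951)*(-4875))/6 = (11/6)*(-4875/1951) = -17875/3902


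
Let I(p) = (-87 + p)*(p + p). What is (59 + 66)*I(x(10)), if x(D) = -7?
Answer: 164500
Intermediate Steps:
I(p) = 2*p*(-87 + p) (I(p) = (-87 + p)*(2*p) = 2*p*(-87 + p))
(59 + 66)*I(x(10)) = (59 + 66)*(2*(-7)*(-87 - 7)) = 125*(2*(-7)*(-94)) = 125*1316 = 164500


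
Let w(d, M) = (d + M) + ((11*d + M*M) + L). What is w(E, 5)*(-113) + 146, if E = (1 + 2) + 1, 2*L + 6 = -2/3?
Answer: -24874/3 ≈ -8291.3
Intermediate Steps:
L = -10/3 (L = -3 + (-2/3)/2 = -3 + (-2*⅓)/2 = -3 + (½)*(-⅔) = -3 - ⅓ = -10/3 ≈ -3.3333)
E = 4 (E = 3 + 1 = 4)
w(d, M) = -10/3 + M + M² + 12*d (w(d, M) = (d + M) + ((11*d + M*M) - 10/3) = (M + d) + ((11*d + M²) - 10/3) = (M + d) + ((M² + 11*d) - 10/3) = (M + d) + (-10/3 + M² + 11*d) = -10/3 + M + M² + 12*d)
w(E, 5)*(-113) + 146 = (-10/3 + 5 + 5² + 12*4)*(-113) + 146 = (-10/3 + 5 + 25 + 48)*(-113) + 146 = (224/3)*(-113) + 146 = -25312/3 + 146 = -24874/3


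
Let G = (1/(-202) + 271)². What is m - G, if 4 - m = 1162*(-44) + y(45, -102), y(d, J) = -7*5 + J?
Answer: -904596805/40804 ≈ -22169.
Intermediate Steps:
G = 2996577081/40804 (G = (-1/202 + 271)² = (54741/202)² = 2996577081/40804 ≈ 73438.)
y(d, J) = -35 + J
m = 51269 (m = 4 - (1162*(-44) + (-35 - 102)) = 4 - (-51128 - 137) = 4 - 1*(-51265) = 4 + 51265 = 51269)
m - G = 51269 - 1*2996577081/40804 = 51269 - 2996577081/40804 = -904596805/40804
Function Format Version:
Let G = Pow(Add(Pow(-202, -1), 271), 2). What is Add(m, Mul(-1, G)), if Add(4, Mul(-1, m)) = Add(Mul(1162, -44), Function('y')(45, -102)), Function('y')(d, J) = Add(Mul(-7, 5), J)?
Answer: Rational(-904596805, 40804) ≈ -22169.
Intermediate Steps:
G = Rational(2996577081, 40804) (G = Pow(Add(Rational(-1, 202), 271), 2) = Pow(Rational(54741, 202), 2) = Rational(2996577081, 40804) ≈ 73438.)
Function('y')(d, J) = Add(-35, J)
m = 51269 (m = Add(4, Mul(-1, Add(Mul(1162, -44), Add(-35, -102)))) = Add(4, Mul(-1, Add(-51128, -137))) = Add(4, Mul(-1, -51265)) = Add(4, 51265) = 51269)
Add(m, Mul(-1, G)) = Add(51269, Mul(-1, Rational(2996577081, 40804))) = Add(51269, Rational(-2996577081, 40804)) = Rational(-904596805, 40804)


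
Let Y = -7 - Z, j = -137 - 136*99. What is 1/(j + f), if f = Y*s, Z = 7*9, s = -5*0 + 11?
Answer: -1/14371 ≈ -6.9585e-5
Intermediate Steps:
s = 11 (s = 0 + 11 = 11)
Z = 63
j = -13601 (j = -137 - 13464 = -13601)
Y = -70 (Y = -7 - 1*63 = -7 - 63 = -70)
f = -770 (f = -70*11 = -770)
1/(j + f) = 1/(-13601 - 770) = 1/(-14371) = -1/14371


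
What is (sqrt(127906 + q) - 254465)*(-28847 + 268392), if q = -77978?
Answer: -60955818425 + 37848110*sqrt(2) ≈ -6.0902e+10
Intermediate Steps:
(sqrt(127906 + q) - 254465)*(-28847 + 268392) = (sqrt(127906 - 77978) - 254465)*(-28847 + 268392) = (sqrt(49928) - 254465)*239545 = (158*sqrt(2) - 254465)*239545 = (-254465 + 158*sqrt(2))*239545 = -60955818425 + 37848110*sqrt(2)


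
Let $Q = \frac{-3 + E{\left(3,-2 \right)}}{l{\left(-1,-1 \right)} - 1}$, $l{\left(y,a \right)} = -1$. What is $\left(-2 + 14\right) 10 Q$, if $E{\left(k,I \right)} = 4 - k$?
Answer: $120$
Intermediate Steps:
$Q = 1$ ($Q = \frac{-3 + \left(4 - 3\right)}{-1 - 1} = \frac{-3 + \left(4 - 3\right)}{-2} = \left(-3 + 1\right) \left(- \frac{1}{2}\right) = \left(-2\right) \left(- \frac{1}{2}\right) = 1$)
$\left(-2 + 14\right) 10 Q = \left(-2 + 14\right) 10 \cdot 1 = 12 \cdot 10 \cdot 1 = 120 \cdot 1 = 120$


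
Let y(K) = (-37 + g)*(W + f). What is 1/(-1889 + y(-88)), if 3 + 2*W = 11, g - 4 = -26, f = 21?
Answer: -1/3364 ≈ -0.00029727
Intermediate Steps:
g = -22 (g = 4 - 26 = -22)
W = 4 (W = -3/2 + (½)*11 = -3/2 + 11/2 = 4)
y(K) = -1475 (y(K) = (-37 - 22)*(4 + 21) = -59*25 = -1475)
1/(-1889 + y(-88)) = 1/(-1889 - 1475) = 1/(-3364) = -1/3364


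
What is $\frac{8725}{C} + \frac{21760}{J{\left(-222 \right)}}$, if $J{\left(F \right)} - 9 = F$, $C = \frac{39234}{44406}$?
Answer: $\frac{13611914785}{1392807} \approx 9773.0$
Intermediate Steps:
$C = \frac{6539}{7401}$ ($C = 39234 \cdot \frac{1}{44406} = \frac{6539}{7401} \approx 0.88353$)
$J{\left(F \right)} = 9 + F$
$\frac{8725}{C} + \frac{21760}{J{\left(-222 \right)}} = \frac{8725}{\frac{6539}{7401}} + \frac{21760}{9 - 222} = 8725 \cdot \frac{7401}{6539} + \frac{21760}{-213} = \frac{64573725}{6539} + 21760 \left(- \frac{1}{213}\right) = \frac{64573725}{6539} - \frac{21760}{213} = \frac{13611914785}{1392807}$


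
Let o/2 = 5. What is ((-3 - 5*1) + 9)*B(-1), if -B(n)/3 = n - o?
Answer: 33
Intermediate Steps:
o = 10 (o = 2*5 = 10)
B(n) = 30 - 3*n (B(n) = -3*(n - 1*10) = -3*(n - 10) = -3*(-10 + n) = 30 - 3*n)
((-3 - 5*1) + 9)*B(-1) = ((-3 - 5*1) + 9)*(30 - 3*(-1)) = ((-3 - 5) + 9)*(30 + 3) = (-8 + 9)*33 = 1*33 = 33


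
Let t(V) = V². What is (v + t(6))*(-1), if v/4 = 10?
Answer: -76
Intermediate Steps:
v = 40 (v = 4*10 = 40)
(v + t(6))*(-1) = (40 + 6²)*(-1) = (40 + 36)*(-1) = 76*(-1) = -76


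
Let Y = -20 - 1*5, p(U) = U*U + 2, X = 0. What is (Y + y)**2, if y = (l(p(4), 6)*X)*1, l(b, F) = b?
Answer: 625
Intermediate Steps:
p(U) = 2 + U**2 (p(U) = U**2 + 2 = 2 + U**2)
y = 0 (y = ((2 + 4**2)*0)*1 = ((2 + 16)*0)*1 = (18*0)*1 = 0*1 = 0)
Y = -25 (Y = -20 - 5 = -25)
(Y + y)**2 = (-25 + 0)**2 = (-25)**2 = 625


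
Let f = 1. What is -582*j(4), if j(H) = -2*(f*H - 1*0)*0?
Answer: 0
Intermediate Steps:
j(H) = 0 (j(H) = -2*(1*H - 1*0)*0 = -2*(H + 0)*0 = -2*H*0 = 0)
-582*j(4) = -582*0 = -1*0 = 0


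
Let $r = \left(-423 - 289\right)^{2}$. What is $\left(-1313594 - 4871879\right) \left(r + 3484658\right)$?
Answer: $-24689946397746$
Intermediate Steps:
$r = 506944$ ($r = \left(-712\right)^{2} = 506944$)
$\left(-1313594 - 4871879\right) \left(r + 3484658\right) = \left(-1313594 - 4871879\right) \left(506944 + 3484658\right) = \left(-6185473\right) 3991602 = -24689946397746$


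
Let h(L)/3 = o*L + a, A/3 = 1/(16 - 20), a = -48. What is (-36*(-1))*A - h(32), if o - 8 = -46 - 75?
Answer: 10965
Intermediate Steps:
o = -113 (o = 8 + (-46 - 75) = 8 - 121 = -113)
A = -3/4 (A = 3/(16 - 20) = 3/(-4) = 3*(-1/4) = -3/4 ≈ -0.75000)
h(L) = -144 - 339*L (h(L) = 3*(-113*L - 48) = 3*(-48 - 113*L) = -144 - 339*L)
(-36*(-1))*A - h(32) = -36*(-1)*(-3/4) - (-144 - 339*32) = 36*(-3/4) - (-144 - 10848) = -27 - 1*(-10992) = -27 + 10992 = 10965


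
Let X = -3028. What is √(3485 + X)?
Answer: √457 ≈ 21.378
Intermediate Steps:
√(3485 + X) = √(3485 - 3028) = √457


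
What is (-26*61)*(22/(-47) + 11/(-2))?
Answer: 444873/47 ≈ 9465.4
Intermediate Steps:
(-26*61)*(22/(-47) + 11/(-2)) = -1586*(22*(-1/47) + 11*(-½)) = -1586*(-22/47 - 11/2) = -1586*(-561/94) = 444873/47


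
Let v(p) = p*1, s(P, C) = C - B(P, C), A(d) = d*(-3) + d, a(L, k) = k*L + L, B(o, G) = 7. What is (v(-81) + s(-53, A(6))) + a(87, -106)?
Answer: -9235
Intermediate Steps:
a(L, k) = L + L*k (a(L, k) = L*k + L = L + L*k)
A(d) = -2*d (A(d) = -3*d + d = -2*d)
s(P, C) = -7 + C (s(P, C) = C - 1*7 = C - 7 = -7 + C)
v(p) = p
(v(-81) + s(-53, A(6))) + a(87, -106) = (-81 + (-7 - 2*6)) + 87*(1 - 106) = (-81 + (-7 - 12)) + 87*(-105) = (-81 - 19) - 9135 = -100 - 9135 = -9235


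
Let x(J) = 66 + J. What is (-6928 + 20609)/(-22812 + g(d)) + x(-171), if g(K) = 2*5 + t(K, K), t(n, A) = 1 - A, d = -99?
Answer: -2397391/22702 ≈ -105.60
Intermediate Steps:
g(K) = 11 - K (g(K) = 2*5 + (1 - K) = 10 + (1 - K) = 11 - K)
(-6928 + 20609)/(-22812 + g(d)) + x(-171) = (-6928 + 20609)/(-22812 + (11 - 1*(-99))) + (66 - 171) = 13681/(-22812 + (11 + 99)) - 105 = 13681/(-22812 + 110) - 105 = 13681/(-22702) - 105 = 13681*(-1/22702) - 105 = -13681/22702 - 105 = -2397391/22702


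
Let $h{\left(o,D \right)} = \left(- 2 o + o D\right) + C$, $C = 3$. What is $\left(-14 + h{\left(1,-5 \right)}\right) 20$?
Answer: $-360$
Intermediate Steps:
$h{\left(o,D \right)} = 3 - 2 o + D o$ ($h{\left(o,D \right)} = \left(- 2 o + o D\right) + 3 = \left(- 2 o + D o\right) + 3 = 3 - 2 o + D o$)
$\left(-14 + h{\left(1,-5 \right)}\right) 20 = \left(-14 - 4\right) 20 = \left(-18\right) 20 = -360$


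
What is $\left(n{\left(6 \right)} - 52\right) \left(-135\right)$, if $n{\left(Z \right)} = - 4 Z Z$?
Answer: $26460$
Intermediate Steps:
$n{\left(Z \right)} = - 4 Z^{2}$
$\left(n{\left(6 \right)} - 52\right) \left(-135\right) = \left(- 4 \cdot 6^{2} - 52\right) \left(-135\right) = \left(\left(-4\right) 36 - 52\right) \left(-135\right) = \left(-144 - 52\right) \left(-135\right) = \left(-196\right) \left(-135\right) = 26460$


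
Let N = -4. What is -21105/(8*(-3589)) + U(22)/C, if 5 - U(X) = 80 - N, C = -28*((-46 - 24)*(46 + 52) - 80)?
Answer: 512356919/697414480 ≈ 0.73465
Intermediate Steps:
C = 194320 (C = -28*(-70*98 - 80) = -28*(-6860 - 80) = -28*(-6940) = 194320)
U(X) = -79 (U(X) = 5 - (80 - 1*(-4)) = 5 - (80 + 4) = 5 - 1*84 = 5 - 84 = -79)
-21105/(8*(-3589)) + U(22)/C = -21105/(8*(-3589)) - 79/194320 = -21105/(-28712) - 79*1/194320 = -21105*(-1/28712) - 79/194320 = 21105/28712 - 79/194320 = 512356919/697414480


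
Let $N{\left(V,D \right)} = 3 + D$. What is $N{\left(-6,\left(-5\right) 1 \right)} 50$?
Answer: $-100$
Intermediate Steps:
$N{\left(-6,\left(-5\right) 1 \right)} 50 = \left(3 - 5\right) 50 = \left(-2\right) 50 = -100$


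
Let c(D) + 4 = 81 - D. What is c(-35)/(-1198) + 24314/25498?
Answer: 6568099/7636651 ≈ 0.86008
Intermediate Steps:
c(D) = 77 - D (c(D) = -4 + (81 - D) = 77 - D)
c(-35)/(-1198) + 24314/25498 = (77 - 1*(-35))/(-1198) + 24314/25498 = (77 + 35)*(-1/1198) + 24314*(1/25498) = 112*(-1/1198) + 12157/12749 = -56/599 + 12157/12749 = 6568099/7636651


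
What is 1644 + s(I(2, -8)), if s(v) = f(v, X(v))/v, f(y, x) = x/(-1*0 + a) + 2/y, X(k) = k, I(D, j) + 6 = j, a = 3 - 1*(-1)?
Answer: 322275/196 ≈ 1644.3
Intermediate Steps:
a = 4 (a = 3 + 1 = 4)
I(D, j) = -6 + j
f(y, x) = 2/y + x/4 (f(y, x) = x/(-1*0 + 4) + 2/y = x/(0 + 4) + 2/y = x/4 + 2/y = 2/y + x/4)
s(v) = (2/v + v/4)/v
1644 + s(I(2, -8)) = 1644 + (1/4 + 2/(-6 - 8)**2) = 1644 + (1/4 + 2/(-14)**2) = 1644 + (1/4 + 2*(1/196)) = 1644 + (1/4 + 1/98) = 1644 + 51/196 = 322275/196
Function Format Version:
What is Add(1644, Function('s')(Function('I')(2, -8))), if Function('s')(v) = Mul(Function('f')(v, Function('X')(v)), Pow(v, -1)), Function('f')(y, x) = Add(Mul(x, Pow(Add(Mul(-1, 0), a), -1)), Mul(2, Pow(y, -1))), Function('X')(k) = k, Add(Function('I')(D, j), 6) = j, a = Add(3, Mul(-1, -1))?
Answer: Rational(322275, 196) ≈ 1644.3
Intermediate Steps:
a = 4 (a = Add(3, 1) = 4)
Function('I')(D, j) = Add(-6, j)
Function('f')(y, x) = Add(Mul(2, Pow(y, -1)), Mul(Rational(1, 4), x)) (Function('f')(y, x) = Add(Mul(x, Pow(Add(Mul(-1, 0), 4), -1)), Mul(2, Pow(y, -1))) = Add(Mul(x, Pow(Add(0, 4), -1)), Mul(2, Pow(y, -1))) = Add(Mul(x, Pow(4, -1)), Mul(2, Pow(y, -1))) = Add(Mul(x, Rational(1, 4)), Mul(2, Pow(y, -1))) = Add(Mul(Rational(1, 4), x), Mul(2, Pow(y, -1))) = Add(Mul(2, Pow(y, -1)), Mul(Rational(1, 4), x)))
Function('s')(v) = Mul(Pow(v, -1), Add(Mul(2, Pow(v, -1)), Mul(Rational(1, 4), v))) (Function('s')(v) = Mul(Add(Mul(2, Pow(v, -1)), Mul(Rational(1, 4), v)), Pow(v, -1)) = Mul(Pow(v, -1), Add(Mul(2, Pow(v, -1)), Mul(Rational(1, 4), v))))
Add(1644, Function('s')(Function('I')(2, -8))) = Add(1644, Add(Rational(1, 4), Mul(2, Pow(Add(-6, -8), -2)))) = Add(1644, Add(Rational(1, 4), Mul(2, Pow(-14, -2)))) = Add(1644, Add(Rational(1, 4), Mul(2, Rational(1, 196)))) = Add(1644, Add(Rational(1, 4), Rational(1, 98))) = Add(1644, Rational(51, 196)) = Rational(322275, 196)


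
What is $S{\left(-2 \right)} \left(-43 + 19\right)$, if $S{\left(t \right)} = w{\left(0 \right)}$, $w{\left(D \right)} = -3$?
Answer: $72$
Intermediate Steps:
$S{\left(t \right)} = -3$
$S{\left(-2 \right)} \left(-43 + 19\right) = - 3 \left(-43 + 19\right) = \left(-3\right) \left(-24\right) = 72$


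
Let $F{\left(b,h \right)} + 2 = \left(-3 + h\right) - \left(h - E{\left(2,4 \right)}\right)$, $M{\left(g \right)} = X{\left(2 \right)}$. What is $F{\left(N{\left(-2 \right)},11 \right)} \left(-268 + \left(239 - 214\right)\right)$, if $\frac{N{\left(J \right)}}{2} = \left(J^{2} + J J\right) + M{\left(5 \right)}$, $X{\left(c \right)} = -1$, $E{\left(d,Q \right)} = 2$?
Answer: $729$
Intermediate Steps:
$M{\left(g \right)} = -1$
$N{\left(J \right)} = -2 + 4 J^{2}$ ($N{\left(J \right)} = 2 \left(\left(J^{2} + J J\right) - 1\right) = 2 \left(\left(J^{2} + J^{2}\right) - 1\right) = 2 \left(2 J^{2} - 1\right) = 2 \left(-1 + 2 J^{2}\right) = -2 + 4 J^{2}$)
$F{\left(b,h \right)} = -3$ ($F{\left(b,h \right)} = -2 + \left(\left(-3 + h\right) - \left(-2 + h\right)\right) = -2 - 1 = -3$)
$F{\left(N{\left(-2 \right)},11 \right)} \left(-268 + \left(239 - 214\right)\right) = - 3 \left(-268 + \left(239 - 214\right)\right) = - 3 \left(-268 + 25\right) = \left(-3\right) \left(-243\right) = 729$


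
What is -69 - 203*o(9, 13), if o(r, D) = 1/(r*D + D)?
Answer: -9173/130 ≈ -70.562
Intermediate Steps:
o(r, D) = 1/(D + D*r) (o(r, D) = 1/(D*r + D) = 1/(D + D*r))
-69 - 203*o(9, 13) = -69 - 203/(13*(1 + 9)) = -69 - 203/(13*10) = -69 - 203*1/130 = -69 - 203/130 = -9173/130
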